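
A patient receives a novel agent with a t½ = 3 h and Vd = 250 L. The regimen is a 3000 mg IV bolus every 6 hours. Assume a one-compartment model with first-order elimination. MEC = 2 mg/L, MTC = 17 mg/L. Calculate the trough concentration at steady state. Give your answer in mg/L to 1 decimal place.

4.0 mg/L

The dosing interval is 2 half-lives, so f = 2^(−2) = 0.25.
Accumulation ratio R = 1/(1 − f) = 1/0.75 = 4/3.
Single-dose peak C₀ = D/Vd = 3000/250 = 12 mg/L.
Steady-state peak Cmax,ss = C₀·R = 12 × 4/3 ≈ 16.000 mg/L.
Steady-state trough Cmin,ss = Cmax,ss·f ≈ 16.000 × 0.25 ≈ 4.000 mg/L.
Trough 4.0 mg/L vs MEC 2 mg/L: adequate.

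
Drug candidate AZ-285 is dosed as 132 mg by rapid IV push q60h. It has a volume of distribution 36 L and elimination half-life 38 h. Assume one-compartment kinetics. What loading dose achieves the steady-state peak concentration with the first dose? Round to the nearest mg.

f = (1/2)^(60/38) ≈ 0.334726; accumulation ratio R = 1/(1−f) ≈ 1.50314.
Loading dose to hit Cmax,ss on first dose: D_load = D_maint·R ≈ 132 × 1.50314 ≈ 198.41 mg.

198 mg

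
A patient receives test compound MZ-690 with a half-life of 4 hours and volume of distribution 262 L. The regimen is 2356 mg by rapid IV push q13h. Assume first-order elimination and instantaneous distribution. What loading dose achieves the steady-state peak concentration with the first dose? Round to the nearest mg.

2633 mg

f = (1/2)^(13/4) ≈ 0.105112; accumulation ratio R = 1/(1−f) ≈ 1.11746.
Loading dose to hit Cmax,ss on first dose: D_load = D_maint·R ≈ 2356 × 1.11746 ≈ 2632.74 mg.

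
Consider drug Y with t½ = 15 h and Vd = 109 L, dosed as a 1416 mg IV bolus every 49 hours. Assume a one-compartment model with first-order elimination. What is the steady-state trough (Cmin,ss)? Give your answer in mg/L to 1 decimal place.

τ/t½ = 49/15 ≈ 3.2667, so fraction remaining f = (1/2)^(49/15) ≈ 0.1039.
At steady state, accumulation factor R = 1/(1 − e^(−kτ)) ≈ 1.1159.
Each bolus raises the concentration by D/Vd = 1416/109 ≈ 12.991 mg/L.
Cmax,ss = C₀/(1 − f) ≈ 12.991/0.8961 ≈ 14.497 mg/L.
Steady-state trough Cmin,ss = Cmax,ss·f ≈ 14.497 × 0.1039 ≈ 1.506 mg/L.

1.5 mg/L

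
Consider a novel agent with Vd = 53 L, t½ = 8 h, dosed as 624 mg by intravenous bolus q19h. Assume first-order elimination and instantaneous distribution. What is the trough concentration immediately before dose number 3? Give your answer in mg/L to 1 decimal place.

f = (1/2)^(τ/t½) = (1/2)^(19/8) ≈ 0.1928.
C₀ = D/Vd = 624/53 ≈ 11.774 mg/L.
Before the 3rd dose, 2 doses have been given. Superposition: Cmin = C₀·(f + f²).
≈ 11.774 × (0.1928 + 0.0372) ≈ 11.774 × 0.2300 ≈ 2.708 mg/L.

2.7 mg/L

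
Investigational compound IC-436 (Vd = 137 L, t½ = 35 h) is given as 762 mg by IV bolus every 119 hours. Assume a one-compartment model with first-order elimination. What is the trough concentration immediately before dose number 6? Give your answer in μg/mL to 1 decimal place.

0.6 μg/mL

f = (1/2)^(τ/t½) = (1/2)^(119/35) ≈ 0.0947.
C₀ = D/Vd = 762/137 ≈ 5.562 μg/mL.
Before the 6th dose, 5 doses have been given. Superposition: Cmin = C₀·(f + f² + … + f^5).
≈ 5.562 × (0.0947 + 0.0090 + 0.0008 + 0.0001 + 0.0000) ≈ 5.562 × 0.1046 ≈ 0.582 μg/mL.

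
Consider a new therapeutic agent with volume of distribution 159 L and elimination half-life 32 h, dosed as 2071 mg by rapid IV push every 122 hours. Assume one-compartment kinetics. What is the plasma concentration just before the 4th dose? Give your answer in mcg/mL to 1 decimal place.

f = (1/2)^(τ/t½) = (1/2)^(122/32) ≈ 0.0712.
C₀ = D/Vd = 2071/159 ≈ 13.025 mcg/mL.
Before the 4th dose, 3 doses have been given. Superposition: Cmin = C₀·(f + f² + … + f^3).
≈ 13.025 × (0.0712 + 0.0051 + 0.0004) ≈ 13.025 × 0.0767 ≈ 0.999 mcg/mL.

1.0 mcg/mL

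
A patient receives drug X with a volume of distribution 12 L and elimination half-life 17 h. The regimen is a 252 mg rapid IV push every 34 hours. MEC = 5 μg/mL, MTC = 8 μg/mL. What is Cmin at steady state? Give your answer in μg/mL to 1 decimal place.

The dosing interval is 2 half-lives, so f = 2^(−2) = 0.25.
Accumulation ratio R = 1/(1 − f) = 1/0.75 = 4/3.
Single-dose peak C₀ = D/Vd = 252/12 = 21 μg/mL.
Steady-state peak Cmax,ss = C₀·R = 21 × 4/3 ≈ 28.000 μg/mL.
Steady-state trough Cmin,ss = Cmax,ss·f ≈ 28.000 × 0.25 ≈ 7.000 μg/mL.
Trough 7.0 μg/mL vs MEC 5 μg/mL: adequate.

7.0 μg/mL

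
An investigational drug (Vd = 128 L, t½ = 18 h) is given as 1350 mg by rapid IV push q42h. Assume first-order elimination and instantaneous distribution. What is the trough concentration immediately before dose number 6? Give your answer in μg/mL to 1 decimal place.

2.6 μg/mL

f = (1/2)^(τ/t½) = (1/2)^(42/18) ≈ 0.1984.
C₀ = D/Vd = 1350/128 ≈ 10.547 μg/mL.
Before the 6th dose, 5 doses have been given. Superposition: Cmin = C₀·(f + f² + … + f^5).
≈ 10.547 × (0.1984 + 0.0394 + 0.0078 + 0.0015 + 0.0003) ≈ 10.547 × 0.2474 ≈ 2.609 μg/mL.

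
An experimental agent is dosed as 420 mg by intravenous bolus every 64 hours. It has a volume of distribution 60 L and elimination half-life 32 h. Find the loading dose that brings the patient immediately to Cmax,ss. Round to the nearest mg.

f = (1/2)^(64/32) ≈ 0.250000; accumulation ratio R = 1/(1−f) ≈ 1.33333.
Loading dose to hit Cmax,ss on first dose: D_load = D_maint·R ≈ 420 × 1.33333 ≈ 560.00 mg.

560 mg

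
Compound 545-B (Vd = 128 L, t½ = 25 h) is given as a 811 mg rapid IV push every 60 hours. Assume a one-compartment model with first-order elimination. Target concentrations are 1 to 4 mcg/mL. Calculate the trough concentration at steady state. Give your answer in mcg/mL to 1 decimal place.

Over one 60-h interval, 60/25 ≈ 2.4 half-lives elapse, leaving f ≈ 0.1895 of each dose.
Single-dose peak C₀ = D/Vd = 811/128 ≈ 6.336 mcg/mL.
Steady-state trough Cmin,ss = C₀·f/(1−f) ≈ 6.336 × 0.1895/0.8105 ≈ 1.481 mcg/mL.
Trough 1.5 mcg/mL vs MEC 1 mcg/mL: adequate.

1.5 mcg/mL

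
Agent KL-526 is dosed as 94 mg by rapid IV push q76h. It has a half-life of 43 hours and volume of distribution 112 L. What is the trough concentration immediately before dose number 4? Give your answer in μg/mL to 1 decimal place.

f = (1/2)^(τ/t½) = (1/2)^(76/43) ≈ 0.2937.
C₀ = D/Vd = 94/112 ≈ 0.839 μg/mL.
Before the 4th dose, 3 doses have been given. Superposition: Cmin = C₀·(f + f² + … + f^3).
≈ 0.839 × (0.2937 + 0.0863 + 0.0253) ≈ 0.839 × 0.4053 ≈ 0.340 μg/mL.

0.3 μg/mL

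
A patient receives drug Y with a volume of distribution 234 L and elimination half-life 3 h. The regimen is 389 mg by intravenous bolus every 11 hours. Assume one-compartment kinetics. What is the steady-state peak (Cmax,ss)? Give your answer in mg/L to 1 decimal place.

1.8 mg/L

Over one 11-h interval, 11/3 ≈ 3.6667 half-lives elapse, leaving f ≈ 0.0787 of each dose.
Accumulation ratio R = 1/(1 − f) ≈ 1/0.9213 ≈ 1.0854.
Each bolus raises the concentration by D/Vd = 389/234 ≈ 1.662 mg/L.
Steady-state peak Cmax,ss = C₀·R ≈ 1.662 × 1.0854 ≈ 1.804 mg/L.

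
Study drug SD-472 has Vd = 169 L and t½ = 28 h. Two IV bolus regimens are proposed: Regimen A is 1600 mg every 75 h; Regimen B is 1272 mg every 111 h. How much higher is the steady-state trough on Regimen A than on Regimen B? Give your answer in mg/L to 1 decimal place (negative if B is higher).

Regimen A: f = (1/2)^(75/28) ≈ 0.1562; Cmin,ss = (1600/169)·f/(1−f) ≈ 1.753 mg/L.
Regimen B: f = (1/2)^(111/28) ≈ 0.0641; Cmin,ss = (1272/169)·f/(1−f) ≈ 0.516 mg/L.
Difference ≈ 1.753 − 0.516 ≈ 1.237 mg/L.

1.2 mg/L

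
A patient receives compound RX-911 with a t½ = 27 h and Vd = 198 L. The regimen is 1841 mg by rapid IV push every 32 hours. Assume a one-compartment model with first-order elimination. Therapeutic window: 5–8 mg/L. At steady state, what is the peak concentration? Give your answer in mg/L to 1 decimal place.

Over one 32-h interval, 32/27 ≈ 1.1852 half-lives elapse, leaving f ≈ 0.4398 of each dose.
At steady state, accumulation factor R = 1/(1 − e^(−kτ)) ≈ 1.7851.
Single-dose peak C₀ = D/Vd = 1841/198 ≈ 9.298 mg/L.
Steady-state peak Cmax,ss = C₀·R ≈ 9.298 × 1.7851 ≈ 16.598 mg/L.
Peak 16.6 mg/L vs MTC 8 mg/L: exceeds toxic threshold.

16.6 mg/L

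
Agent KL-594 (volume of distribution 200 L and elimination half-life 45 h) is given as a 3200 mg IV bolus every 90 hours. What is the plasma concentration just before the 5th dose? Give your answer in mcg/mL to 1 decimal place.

f = (1/2)^(τ/t½) = (1/2)^(90/45) ≈ 0.2500.
C₀ = D/Vd = 3200/200 ≈ 16.000 mcg/mL.
Before the 5th dose, 4 doses have been given. Superposition: Cmin = C₀·(f + f² + … + f^4).
≈ 16.000 × (0.2500 + 0.0625 + 0.0156 + 0.0039) ≈ 16.000 × 0.3320 ≈ 5.312 mcg/mL.

5.3 mcg/mL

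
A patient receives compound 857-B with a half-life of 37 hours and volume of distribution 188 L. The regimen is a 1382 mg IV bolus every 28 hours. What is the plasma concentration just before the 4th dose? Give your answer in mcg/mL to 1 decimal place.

8.4 mcg/mL

f = (1/2)^(τ/t½) = (1/2)^(28/37) ≈ 0.5918.
C₀ = D/Vd = 1382/188 ≈ 7.351 mcg/mL.
Before the 4th dose, 3 doses have been given. Superposition: Cmin = C₀·(f + f² + … + f^3).
≈ 7.351 × (0.5918 + 0.3502 + 0.2073) ≈ 7.351 × 1.1493 ≈ 8.449 mcg/mL.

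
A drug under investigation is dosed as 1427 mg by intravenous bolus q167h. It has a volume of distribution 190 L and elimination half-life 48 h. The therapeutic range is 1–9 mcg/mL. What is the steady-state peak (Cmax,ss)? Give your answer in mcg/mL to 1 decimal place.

τ/t½ = 167/48 ≈ 3.4792, so fraction remaining f = (1/2)^(167/48) ≈ 0.0897.
At steady state, accumulation factor R = 1/(1 − e^(−kτ)) ≈ 1.0985.
Single-dose peak C₀ = D/Vd = 1427/190 ≈ 7.511 mcg/mL.
Cmax,ss = C₀/(1 − f) ≈ 7.511/0.9103 ≈ 8.251 mcg/mL.
Peak 8.3 mcg/mL vs MTC 9 mcg/mL: below toxic threshold.

8.3 mcg/mL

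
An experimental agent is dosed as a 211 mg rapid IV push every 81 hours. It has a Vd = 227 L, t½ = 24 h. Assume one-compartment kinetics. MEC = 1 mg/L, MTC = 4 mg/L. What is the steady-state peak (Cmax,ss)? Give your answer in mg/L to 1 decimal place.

k = ln2/t½ = ln2/24 ≈ 0.028881 h⁻¹; fraction remaining f = e^(−kτ) = e^(−0.028881×81) ≈ 0.0964.
At steady state, accumulation factor R = 1/(1 − e^(−kτ)) ≈ 1.1067.
Single-dose peak C₀ = D/Vd = 211/227 ≈ 0.930 mg/L.
Cmax,ss = C₀/(1 − f) ≈ 0.930/0.9036 ≈ 1.029 mg/L.
Peak 1.0 mg/L vs MTC 4 mg/L: below toxic threshold.

1.0 mg/L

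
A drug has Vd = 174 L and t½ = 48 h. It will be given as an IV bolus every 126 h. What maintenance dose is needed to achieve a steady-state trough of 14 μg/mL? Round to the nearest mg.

τ/t½ = 126/48 ≈ 2.625, so f = (1/2)^(126/48) ≈ 0.162105.
Cmin,ss = (D/Vd)·f/(1−f), so D = Cmin,ss·Vd·(1−f)/f.
D = 14 × 174 × (1−f)/f ≈ 14 × 174 × 5.16884 ≈ 12591.29 mg.

12591 mg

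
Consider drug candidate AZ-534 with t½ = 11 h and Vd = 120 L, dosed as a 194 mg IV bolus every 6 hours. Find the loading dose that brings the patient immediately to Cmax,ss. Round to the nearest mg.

f = (1/2)^(6/11) ≈ 0.685175; accumulation ratio R = 1/(1−f) ≈ 3.17637.
Loading dose to hit Cmax,ss on first dose: D_load = D_maint·R ≈ 194 × 3.17637 ≈ 616.22 mg.

616 mg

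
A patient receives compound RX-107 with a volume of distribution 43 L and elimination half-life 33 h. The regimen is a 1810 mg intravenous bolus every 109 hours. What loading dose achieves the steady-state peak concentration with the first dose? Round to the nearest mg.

f = (1/2)^(109/33) ≈ 0.101319; accumulation ratio R = 1/(1−f) ≈ 1.11274.
Loading dose to hit Cmax,ss on first dose: D_load = D_maint·R ≈ 1810 × 1.11274 ≈ 2014.06 mg.

2014 mg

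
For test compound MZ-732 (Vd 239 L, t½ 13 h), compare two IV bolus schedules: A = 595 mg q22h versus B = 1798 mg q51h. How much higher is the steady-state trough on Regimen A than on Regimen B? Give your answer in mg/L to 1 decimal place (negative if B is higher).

0.6 mg/L

Regimen A: f = (1/2)^(22/13) ≈ 0.3094; Cmin,ss = (595/239)·f/(1−f) ≈ 1.115 mg/L.
Regimen B: f = (1/2)^(51/13) ≈ 0.0659; Cmin,ss = (1798/239)·f/(1−f) ≈ 0.531 mg/L.
Difference ≈ 1.115 − 0.531 ≈ 0.584 mg/L.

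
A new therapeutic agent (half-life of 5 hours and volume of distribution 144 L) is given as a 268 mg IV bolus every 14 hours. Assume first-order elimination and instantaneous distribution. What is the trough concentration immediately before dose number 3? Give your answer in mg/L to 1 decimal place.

f = (1/2)^(τ/t½) = (1/2)^(14/5) ≈ 0.1436.
C₀ = D/Vd = 268/144 ≈ 1.861 mg/L.
Before the 3rd dose, 2 doses have been given. Superposition: Cmin = C₀·(f + f²).
≈ 1.861 × (0.1436 + 0.0206) ≈ 1.861 × 0.1642 ≈ 0.306 mg/L.

0.3 mg/L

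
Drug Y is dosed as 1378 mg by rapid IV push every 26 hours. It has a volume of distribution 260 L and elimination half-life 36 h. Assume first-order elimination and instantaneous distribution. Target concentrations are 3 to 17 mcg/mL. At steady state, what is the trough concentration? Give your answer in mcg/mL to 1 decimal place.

8.2 mcg/mL

Over one 26-h interval, 26/36 ≈ 0.72222 half-lives elapse, leaving f ≈ 0.6062 of each dose.
Accumulation ratio R = 1/(1 − f) ≈ 1/0.3938 ≈ 2.5394.
Each bolus raises the concentration by D/Vd = 1378/260 ≈ 5.300 mcg/mL.
Steady-state peak Cmax,ss = C₀·R ≈ 5.300 × 2.5394 ≈ 13.459 mcg/mL.
Steady-state trough Cmin,ss = Cmax,ss·f ≈ 13.459 × 0.6062 ≈ 8.159 mcg/mL.
Trough 8.2 mcg/mL vs MEC 3 mcg/mL: adequate.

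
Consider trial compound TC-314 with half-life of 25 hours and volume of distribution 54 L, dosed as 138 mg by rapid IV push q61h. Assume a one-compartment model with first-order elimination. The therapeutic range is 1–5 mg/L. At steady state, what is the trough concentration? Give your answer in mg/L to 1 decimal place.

k = ln2/t½ = ln2/25 ≈ 0.027726 h⁻¹; fraction remaining f = e^(−kτ) = e^(−0.027726×61) ≈ 0.1843.
Single-dose peak C₀ = D/Vd = 138/54 ≈ 2.556 mg/L.
Steady-state trough Cmin,ss = C₀·f/(1−f) ≈ 2.556 × 0.1843/0.8157 ≈ 0.578 mg/L.
Trough 0.6 mg/L vs MEC 1 mg/L: subtherapeutic.

0.6 mg/L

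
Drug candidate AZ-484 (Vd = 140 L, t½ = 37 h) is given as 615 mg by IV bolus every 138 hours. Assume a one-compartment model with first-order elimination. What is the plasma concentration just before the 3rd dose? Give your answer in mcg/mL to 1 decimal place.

f = (1/2)^(τ/t½) = (1/2)^(138/37) ≈ 0.0754.
C₀ = D/Vd = 615/140 ≈ 4.393 mcg/mL.
Before the 3rd dose, 2 doses have been given. Superposition: Cmin = C₀·(f + f²).
≈ 4.393 × (0.0754 + 0.0057) ≈ 4.393 × 0.0811 ≈ 0.356 mcg/mL.

0.4 mcg/mL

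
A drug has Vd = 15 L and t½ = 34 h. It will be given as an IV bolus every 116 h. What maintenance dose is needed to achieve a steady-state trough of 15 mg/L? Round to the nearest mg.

τ/t½ = 116/34 ≈ 3.4118, so f = (1/2)^(116/34) ≈ 0.093963.
Cmin,ss = (D/Vd)·f/(1−f), so D = Cmin,ss·Vd·(1−f)/f.
D = 15 × 15 × (1−f)/f ≈ 15 × 15 × 9.64249 ≈ 2169.56 mg.

2170 mg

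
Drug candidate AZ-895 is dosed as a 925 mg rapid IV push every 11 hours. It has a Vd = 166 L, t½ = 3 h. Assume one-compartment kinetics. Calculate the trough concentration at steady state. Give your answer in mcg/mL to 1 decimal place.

0.5 mcg/mL

k = ln2/t½ = ln2/3 ≈ 0.231049 h⁻¹; fraction remaining f = e^(−kτ) = e^(−0.231049×11) ≈ 0.0787.
Single-dose peak C₀ = D/Vd = 925/166 ≈ 5.572 mcg/mL.
Steady-state trough Cmin,ss = C₀·f/(1−f) ≈ 5.572 × 0.0787/0.9213 ≈ 0.476 mcg/mL.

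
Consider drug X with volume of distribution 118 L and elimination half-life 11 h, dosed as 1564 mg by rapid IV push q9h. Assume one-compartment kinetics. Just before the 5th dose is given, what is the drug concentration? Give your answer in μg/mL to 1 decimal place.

f = (1/2)^(τ/t½) = (1/2)^(9/11) ≈ 0.5672.
C₀ = D/Vd = 1564/118 ≈ 13.254 μg/mL.
Before the 5th dose, 4 doses have been given. Superposition: Cmin = C₀·(f + f² + … + f^4).
≈ 13.254 × (0.5672 + 0.3217 + 0.1825 + 0.1035) ≈ 13.254 × 1.1749 ≈ 15.572 μg/mL.

15.6 μg/mL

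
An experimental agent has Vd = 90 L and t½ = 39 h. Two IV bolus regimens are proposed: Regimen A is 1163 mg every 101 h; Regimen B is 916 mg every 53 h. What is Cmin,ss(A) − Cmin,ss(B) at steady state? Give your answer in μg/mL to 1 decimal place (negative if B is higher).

-3.9 μg/mL

Regimen A: f = (1/2)^(101/39) ≈ 0.1661; Cmin,ss = (1163/90)·f/(1−f) ≈ 2.574 μg/mL.
Regimen B: f = (1/2)^(53/39) ≈ 0.3899; Cmin,ss = (916/90)·f/(1−f) ≈ 6.504 μg/mL.
Difference ≈ 2.574 − 6.504 ≈ -3.930 μg/mL.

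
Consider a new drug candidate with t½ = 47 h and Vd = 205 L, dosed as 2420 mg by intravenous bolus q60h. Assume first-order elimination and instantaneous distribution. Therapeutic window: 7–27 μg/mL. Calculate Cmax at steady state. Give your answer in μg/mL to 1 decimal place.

Over one 60-h interval, 60/47 ≈ 1.2766 half-lives elapse, leaving f ≈ 0.4128 of each dose.
Accumulation ratio R = 1/(1 − f) ≈ 1/0.5872 ≈ 1.7030.
Single-dose peak C₀ = D/Vd = 2420/205 ≈ 11.805 μg/mL.
Cmax,ss = C₀/(1 − f) ≈ 11.805/0.5872 ≈ 20.104 μg/mL.
Peak 20.1 μg/mL vs MTC 27 μg/mL: below toxic threshold.

20.1 μg/mL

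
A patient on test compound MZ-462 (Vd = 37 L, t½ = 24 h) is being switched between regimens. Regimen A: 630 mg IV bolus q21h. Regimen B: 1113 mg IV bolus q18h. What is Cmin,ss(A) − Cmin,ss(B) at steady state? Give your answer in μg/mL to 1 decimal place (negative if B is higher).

-23.7 μg/mL

Regimen A: f = (1/2)^(21/24) ≈ 0.5453; Cmin,ss = (630/37)·f/(1−f) ≈ 20.420 μg/mL.
Regimen B: f = (1/2)^(18/24) ≈ 0.5946; Cmin,ss = (1113/37)·f/(1−f) ≈ 44.120 μg/mL.
Difference ≈ 20.420 − 44.120 ≈ -23.700 μg/mL.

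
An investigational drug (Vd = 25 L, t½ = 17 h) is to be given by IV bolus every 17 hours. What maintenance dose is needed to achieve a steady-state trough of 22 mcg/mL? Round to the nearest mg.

550 mg

τ/t½ = 17/17 ≈ 1, so f = (1/2)^(17/17) ≈ 0.500000.
Cmin,ss = (D/Vd)·f/(1−f), so D = Cmin,ss·Vd·(1−f)/f.
D = 22 × 25 × (1−f)/f ≈ 22 × 25 × 1.00000 ≈ 550.00 mg.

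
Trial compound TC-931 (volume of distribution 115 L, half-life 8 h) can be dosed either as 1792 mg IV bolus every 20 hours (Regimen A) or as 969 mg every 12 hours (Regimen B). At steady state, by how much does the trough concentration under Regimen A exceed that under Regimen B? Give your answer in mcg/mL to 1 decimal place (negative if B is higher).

-1.3 mcg/mL

Regimen A: f = (1/2)^(20/8) ≈ 0.1768; Cmin,ss = (1792/115)·f/(1−f) ≈ 3.347 mcg/mL.
Regimen B: f = (1/2)^(12/8) ≈ 0.3536; Cmin,ss = (969/115)·f/(1−f) ≈ 4.609 mcg/mL.
Difference ≈ 3.347 − 4.609 ≈ -1.262 mcg/mL.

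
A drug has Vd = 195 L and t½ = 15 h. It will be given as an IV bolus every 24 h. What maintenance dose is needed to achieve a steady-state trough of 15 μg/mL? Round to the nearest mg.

5942 mg

τ/t½ = 24/15 ≈ 1.6, so f = (1/2)^(24/15) ≈ 0.329877.
Cmin,ss = (D/Vd)·f/(1−f), so D = Cmin,ss·Vd·(1−f)/f.
D = 15 × 195 × (1−f)/f ≈ 15 × 195 × 2.03143 ≈ 5941.93 mg.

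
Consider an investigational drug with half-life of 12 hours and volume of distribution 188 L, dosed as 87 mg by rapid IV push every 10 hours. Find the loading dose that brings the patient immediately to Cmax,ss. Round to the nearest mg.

198 mg

f = (1/2)^(10/12) ≈ 0.561231; accumulation ratio R = 1/(1−f) ≈ 2.27910.
Loading dose to hit Cmax,ss on first dose: D_load = D_maint·R ≈ 87 × 2.27910 ≈ 198.28 mg.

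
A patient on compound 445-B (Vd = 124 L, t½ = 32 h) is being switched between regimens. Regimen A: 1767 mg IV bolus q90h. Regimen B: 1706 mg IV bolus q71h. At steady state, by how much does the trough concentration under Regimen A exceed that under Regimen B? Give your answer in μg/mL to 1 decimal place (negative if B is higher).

-1.4 μg/mL

Regimen A: f = (1/2)^(90/32) ≈ 0.1423; Cmin,ss = (1767/124)·f/(1−f) ≈ 2.364 μg/mL.
Regimen B: f = (1/2)^(71/32) ≈ 0.2148; Cmin,ss = (1706/124)·f/(1−f) ≈ 3.764 μg/mL.
Difference ≈ 2.364 − 3.764 ≈ -1.400 μg/mL.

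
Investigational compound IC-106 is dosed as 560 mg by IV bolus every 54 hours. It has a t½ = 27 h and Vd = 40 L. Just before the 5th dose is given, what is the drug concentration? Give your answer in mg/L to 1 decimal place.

4.6 mg/L

f = (1/2)^(τ/t½) = (1/2)^(54/27) ≈ 0.2500.
C₀ = D/Vd = 560/40 ≈ 14.000 mg/L.
Before the 5th dose, 4 doses have been given. Superposition: Cmin = C₀·(f + f² + … + f^4).
≈ 14.000 × (0.2500 + 0.0625 + 0.0156 + 0.0039) ≈ 14.000 × 0.3320 ≈ 4.648 mg/L.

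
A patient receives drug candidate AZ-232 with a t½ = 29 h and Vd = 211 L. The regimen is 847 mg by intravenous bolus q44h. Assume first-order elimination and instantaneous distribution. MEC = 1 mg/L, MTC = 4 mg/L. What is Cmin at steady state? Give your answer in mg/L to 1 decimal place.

τ/t½ = 44/29 ≈ 1.5172, so fraction remaining f = (1/2)^(44/29) ≈ 0.3494.
At steady state, accumulation factor R = 1/(1 − e^(−kτ)) ≈ 1.5370.
Single-dose peak C₀ = D/Vd = 847/211 ≈ 4.014 mg/L.
Cmax,ss = C₀/(1 − f) ≈ 4.014/0.6506 ≈ 6.170 mg/L.
One interval later, Cmin,ss = Cmax,ss·e^(−kτ) ≈ 6.170 × 0.3494 ≈ 2.156 mg/L.
Trough 2.2 mg/L vs MEC 1 mg/L: adequate.

2.2 mg/L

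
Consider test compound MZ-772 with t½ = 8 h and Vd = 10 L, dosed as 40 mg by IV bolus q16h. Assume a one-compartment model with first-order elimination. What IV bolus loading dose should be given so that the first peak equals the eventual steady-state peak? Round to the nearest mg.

f = (1/2)^(16/8) ≈ 0.250000; accumulation ratio R = 1/(1−f) ≈ 1.33333.
Loading dose to hit Cmax,ss on first dose: D_load = D_maint·R ≈ 40 × 1.33333 ≈ 53.33 mg.

53 mg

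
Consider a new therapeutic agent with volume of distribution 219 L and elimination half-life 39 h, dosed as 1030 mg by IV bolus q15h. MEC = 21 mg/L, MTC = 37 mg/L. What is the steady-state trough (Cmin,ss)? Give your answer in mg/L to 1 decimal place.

15.4 mg/L

k = ln2/t½ = ln2/39 ≈ 0.017773 h⁻¹; fraction remaining f = e^(−kτ) = e^(−0.017773×15) ≈ 0.7660.
Accumulation ratio R = 1/(1 − f) ≈ 1/0.2340 ≈ 4.2735.
Each bolus raises the concentration by D/Vd = 1030/219 ≈ 4.703 mg/L.
Cmax,ss = C₀/(1 − f) ≈ 4.703/0.2340 ≈ 20.098 mg/L.
One interval later, Cmin,ss = Cmax,ss·e^(−kτ) ≈ 20.098 × 0.7660 ≈ 15.395 mg/L.
Trough 15.4 mg/L vs MEC 21 mg/L: subtherapeutic.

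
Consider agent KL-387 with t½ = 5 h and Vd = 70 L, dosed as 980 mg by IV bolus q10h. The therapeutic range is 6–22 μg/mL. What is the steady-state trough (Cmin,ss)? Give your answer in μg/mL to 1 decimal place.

The dosing interval is 2 half-lives, so f = 2^(−2) = 0.25.
At steady state, R = 1/(1 − 0.25) = 4/3.
Single-dose peak C₀ = D/Vd = 980/70 = 14 μg/mL.
Steady-state peak Cmax,ss = C₀·R = 14 × 4/3 ≈ 18.667 μg/mL.
Steady-state trough Cmin,ss = Cmax,ss·f ≈ 18.667 × 0.25 ≈ 4.667 μg/mL.
Trough 4.7 μg/mL vs MEC 6 μg/mL: subtherapeutic.

4.7 μg/mL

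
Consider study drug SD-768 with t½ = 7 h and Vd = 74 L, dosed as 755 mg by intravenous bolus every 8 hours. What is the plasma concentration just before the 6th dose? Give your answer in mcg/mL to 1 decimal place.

8.3 mcg/mL

f = (1/2)^(τ/t½) = (1/2)^(8/7) ≈ 0.4529.
C₀ = D/Vd = 755/74 ≈ 10.203 mcg/mL.
Before the 6th dose, 5 doses have been given. Superposition: Cmin = C₀·(f + f² + … + f^5).
≈ 10.203 × (0.4529 + 0.2051 + 0.0929 + 0.0421 + 0.0191) ≈ 10.203 × 0.8121 ≈ 8.286 mcg/mL.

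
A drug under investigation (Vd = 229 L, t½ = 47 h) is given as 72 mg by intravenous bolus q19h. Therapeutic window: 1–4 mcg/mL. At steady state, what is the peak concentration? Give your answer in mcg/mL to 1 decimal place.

Over one 19-h interval, 19/47 ≈ 0.40426 half-lives elapse, leaving f ≈ 0.7556 of each dose.
At steady state, accumulation factor R = 1/(1 − e^(−kτ)) ≈ 4.0917.
Each bolus raises the concentration by D/Vd = 72/229 ≈ 0.314 mcg/mL.
Steady-state peak Cmax,ss = C₀·R ≈ 0.314 × 4.0917 ≈ 1.285 mcg/mL.
Peak 1.3 mcg/mL vs MTC 4 mcg/mL: below toxic threshold.

1.3 mcg/mL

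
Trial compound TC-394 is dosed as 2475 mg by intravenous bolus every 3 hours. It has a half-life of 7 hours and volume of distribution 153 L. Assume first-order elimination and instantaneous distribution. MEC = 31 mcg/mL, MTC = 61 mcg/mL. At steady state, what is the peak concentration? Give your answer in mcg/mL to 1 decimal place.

Over one 3-h interval, 3/7 ≈ 0.42857 half-lives elapse, leaving f ≈ 0.7430 of each dose.
Accumulation ratio R = 1/(1 − f) ≈ 1/0.2570 ≈ 3.8911.
Each bolus raises the concentration by D/Vd = 2475/153 ≈ 16.176 mcg/mL.
Steady-state peak Cmax,ss = C₀·R ≈ 16.176 × 3.8911 ≈ 62.942 mcg/mL.
Peak 62.9 mcg/mL vs MTC 61 mcg/mL: exceeds toxic threshold.

62.9 mcg/mL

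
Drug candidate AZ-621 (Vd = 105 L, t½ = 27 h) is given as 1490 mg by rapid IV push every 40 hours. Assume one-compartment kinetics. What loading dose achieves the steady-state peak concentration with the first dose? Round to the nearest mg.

f = (1/2)^(40/27) ≈ 0.358121; accumulation ratio R = 1/(1−f) ≈ 1.55793.
Loading dose to hit Cmax,ss on first dose: D_load = D_maint·R ≈ 1490 × 1.55793 ≈ 2321.32 mg.

2321 mg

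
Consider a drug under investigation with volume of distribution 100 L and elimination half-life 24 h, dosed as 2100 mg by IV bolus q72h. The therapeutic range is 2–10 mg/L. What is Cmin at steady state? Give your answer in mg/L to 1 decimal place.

3.0 mg/L

The dosing interval is 3 half-lives, so f = 2^(−3) = 0.125.
Accumulation ratio R = 1/(1 − f) = 1/0.875 = 8/7.
Single-dose peak C₀ = D/Vd = 2100/100 = 21 mg/L.
Steady-state peak Cmax,ss = C₀·R = 21 × 8/7 ≈ 24.000 mg/L.
Steady-state trough Cmin,ss = Cmax,ss·f ≈ 24.000 × 0.125 ≈ 3.000 mg/L.
Trough 3.0 mg/L vs MEC 2 mg/L: adequate.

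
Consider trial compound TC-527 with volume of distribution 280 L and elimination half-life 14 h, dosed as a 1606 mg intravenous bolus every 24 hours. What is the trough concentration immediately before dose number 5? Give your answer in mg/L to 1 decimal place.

2.5 mg/L

f = (1/2)^(τ/t½) = (1/2)^(24/14) ≈ 0.3048.
C₀ = D/Vd = 1606/280 ≈ 5.736 mg/L.
Before the 5th dose, 4 doses have been given. Superposition: Cmin = C₀·(f + f² + … + f^4).
≈ 5.736 × (0.3048 + 0.0929 + 0.0283 + 0.0086) ≈ 5.736 × 0.4346 ≈ 2.493 mg/L.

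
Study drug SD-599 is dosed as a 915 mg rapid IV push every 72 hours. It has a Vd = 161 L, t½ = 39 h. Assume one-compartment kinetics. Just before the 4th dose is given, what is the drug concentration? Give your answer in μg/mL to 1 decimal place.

f = (1/2)^(τ/t½) = (1/2)^(72/39) ≈ 0.2781.
C₀ = D/Vd = 915/161 ≈ 5.683 μg/mL.
Before the 4th dose, 3 doses have been given. Superposition: Cmin = C₀·(f + f² + … + f^3).
≈ 5.683 × (0.2781 + 0.0773 + 0.0215) ≈ 5.683 × 0.3769 ≈ 2.142 μg/mL.

2.1 μg/mL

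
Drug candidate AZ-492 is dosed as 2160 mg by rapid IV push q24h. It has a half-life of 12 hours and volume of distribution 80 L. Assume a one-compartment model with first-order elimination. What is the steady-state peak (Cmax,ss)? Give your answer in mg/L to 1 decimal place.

36.0 mg/L

The dosing interval is 2 half-lives, so f = 2^(−2) = 0.25.
Accumulation ratio R = 1/(1 − f) = 1/0.75 = 4/3.
Single-dose peak C₀ = D/Vd = 2160/80 = 27 mg/L.
Steady-state peak Cmax,ss = C₀·R = 27 × 4/3 ≈ 36.000 mg/L.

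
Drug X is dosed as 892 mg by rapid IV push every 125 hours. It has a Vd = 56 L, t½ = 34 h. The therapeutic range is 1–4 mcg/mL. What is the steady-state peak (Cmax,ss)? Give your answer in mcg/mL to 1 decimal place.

τ/t½ = 125/34 ≈ 3.6765, so fraction remaining f = (1/2)^(125/34) ≈ 0.0782.
Accumulation ratio R = 1/(1 − f) ≈ 1/0.9218 ≈ 1.0848.
Single-dose peak C₀ = D/Vd = 892/56 ≈ 15.929 mcg/mL.
Steady-state peak Cmax,ss = C₀·R ≈ 15.929 × 1.0848 ≈ 17.280 mcg/mL.
Peak 17.3 mcg/mL vs MTC 4 mcg/mL: exceeds toxic threshold.

17.3 mcg/mL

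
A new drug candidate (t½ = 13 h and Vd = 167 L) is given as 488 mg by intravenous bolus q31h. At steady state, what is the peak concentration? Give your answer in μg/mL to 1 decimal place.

τ/t½ = 31/13 ≈ 2.3846, so fraction remaining f = (1/2)^(31/13) ≈ 0.1915.
Accumulation ratio R = 1/(1 − f) ≈ 1/0.8085 ≈ 1.2369.
Single-dose peak C₀ = D/Vd = 488/167 ≈ 2.922 μg/mL.
Cmax,ss = C₀/(1 − f) ≈ 2.922/0.8085 ≈ 3.614 μg/mL.

3.6 μg/mL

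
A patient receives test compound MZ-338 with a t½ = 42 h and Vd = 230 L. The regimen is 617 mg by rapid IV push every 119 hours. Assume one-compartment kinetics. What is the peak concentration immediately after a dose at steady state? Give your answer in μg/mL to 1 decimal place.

3.1 μg/mL

k = ln2/t½ = ln2/42 ≈ 0.016504 h⁻¹; fraction remaining f = e^(−kτ) = e^(−0.016504×119) ≈ 0.1403.
At steady state, accumulation factor R = 1/(1 − e^(−kτ)) ≈ 1.1632.
Single-dose peak C₀ = D/Vd = 617/230 ≈ 2.683 μg/mL.
Cmax,ss = C₀/(1 − f) ≈ 2.683/0.8597 ≈ 3.121 μg/mL.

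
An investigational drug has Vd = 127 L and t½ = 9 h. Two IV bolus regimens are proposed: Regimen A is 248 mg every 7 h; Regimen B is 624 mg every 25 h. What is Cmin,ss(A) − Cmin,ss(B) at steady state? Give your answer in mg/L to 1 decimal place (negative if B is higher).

Regimen A: f = (1/2)^(7/9) ≈ 0.5833; Cmin,ss = (248/127)·f/(1−f) ≈ 2.733 mg/L.
Regimen B: f = (1/2)^(25/9) ≈ 0.1458; Cmin,ss = (624/127)·f/(1−f) ≈ 0.839 mg/L.
Difference ≈ 2.733 − 0.839 ≈ 1.894 mg/L.

1.9 mg/L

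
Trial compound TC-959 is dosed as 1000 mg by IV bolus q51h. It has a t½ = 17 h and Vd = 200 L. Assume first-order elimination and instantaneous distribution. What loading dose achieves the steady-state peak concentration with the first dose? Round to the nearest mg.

1143 mg

f = (1/2)^(51/17) ≈ 0.125000; accumulation ratio R = 1/(1−f) ≈ 1.14286.
Loading dose to hit Cmax,ss on first dose: D_load = D_maint·R ≈ 1000 × 1.14286 ≈ 1142.86 mg.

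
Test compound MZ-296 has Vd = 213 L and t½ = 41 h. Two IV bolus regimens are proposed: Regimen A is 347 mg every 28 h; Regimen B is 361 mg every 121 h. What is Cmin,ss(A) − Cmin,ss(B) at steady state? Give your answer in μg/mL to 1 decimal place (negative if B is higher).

Regimen A: f = (1/2)^(28/41) ≈ 0.6229; Cmin,ss = (347/213)·f/(1−f) ≈ 2.691 μg/mL.
Regimen B: f = (1/2)^(121/41) ≈ 0.1293; Cmin,ss = (361/213)·f/(1−f) ≈ 0.252 μg/mL.
Difference ≈ 2.691 − 0.252 ≈ 2.439 μg/mL.

2.4 μg/mL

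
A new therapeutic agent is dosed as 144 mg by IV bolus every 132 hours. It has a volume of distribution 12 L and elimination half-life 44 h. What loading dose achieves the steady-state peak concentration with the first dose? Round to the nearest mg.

f = (1/2)^(132/44) ≈ 0.125000; accumulation ratio R = 1/(1−f) ≈ 1.14286.
Loading dose to hit Cmax,ss on first dose: D_load = D_maint·R ≈ 144 × 1.14286 ≈ 164.57 mg.

165 mg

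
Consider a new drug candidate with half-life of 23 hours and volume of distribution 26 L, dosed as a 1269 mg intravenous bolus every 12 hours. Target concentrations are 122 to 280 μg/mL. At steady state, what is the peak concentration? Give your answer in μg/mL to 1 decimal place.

τ/t½ = 12/23 ≈ 0.52174, so fraction remaining f = (1/2)^(12/23) ≈ 0.6965.
Accumulation ratio R = 1/(1 − f) ≈ 1/0.3035 ≈ 3.2949.
Each bolus raises the concentration by D/Vd = 1269/26 ≈ 48.808 μg/mL.
Cmax,ss = C₀/(1 − f) ≈ 48.808/0.3035 ≈ 160.817 μg/mL.
Peak 160.8 μg/mL vs MTC 280 μg/mL: below toxic threshold.

160.8 μg/mL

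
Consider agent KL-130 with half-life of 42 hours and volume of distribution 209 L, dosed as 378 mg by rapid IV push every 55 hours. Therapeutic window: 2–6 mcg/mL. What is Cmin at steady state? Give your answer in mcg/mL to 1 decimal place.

Over one 55-h interval, 55/42 ≈ 1.3095 half-lives elapse, leaving f ≈ 0.4035 of each dose.
Single-dose peak C₀ = D/Vd = 378/209 ≈ 1.809 mcg/mL.
Steady-state trough Cmin,ss = C₀·f/(1−f) ≈ 1.809 × 0.4035/0.5965 ≈ 1.224 mcg/mL.
Trough 1.2 mcg/mL vs MEC 2 mcg/mL: subtherapeutic.

1.2 mcg/mL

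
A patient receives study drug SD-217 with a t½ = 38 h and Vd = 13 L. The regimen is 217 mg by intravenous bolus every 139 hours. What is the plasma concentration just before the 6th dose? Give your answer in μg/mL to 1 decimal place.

1.4 μg/mL

f = (1/2)^(τ/t½) = (1/2)^(139/38) ≈ 0.0792.
C₀ = D/Vd = 217/13 ≈ 16.692 μg/mL.
Before the 6th dose, 5 doses have been given. Superposition: Cmin = C₀·(f + f² + … + f^5).
≈ 16.692 × (0.0792 + 0.0063 + 0.0005 + 0.0000 + 0.0000) ≈ 16.692 × 0.0860 ≈ 1.436 μg/mL.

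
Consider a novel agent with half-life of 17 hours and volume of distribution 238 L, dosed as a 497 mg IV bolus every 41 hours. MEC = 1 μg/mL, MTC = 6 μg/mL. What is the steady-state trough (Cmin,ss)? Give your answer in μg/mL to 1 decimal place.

Over one 41-h interval, 41/17 ≈ 2.4118 half-lives elapse, leaving f ≈ 0.1879 of each dose.
At steady state, accumulation factor R = 1/(1 − e^(−kτ)) ≈ 1.2314.
Single-dose peak C₀ = D/Vd = 497/238 ≈ 2.088 μg/mL.
Steady-state peak Cmax,ss = C₀·R ≈ 2.088 × 1.2314 ≈ 2.571 μg/mL.
Steady-state trough Cmin,ss = Cmax,ss·f ≈ 2.571 × 0.1879 ≈ 0.483 μg/mL.
Trough 0.5 μg/mL vs MEC 1 μg/mL: subtherapeutic.

0.5 μg/mL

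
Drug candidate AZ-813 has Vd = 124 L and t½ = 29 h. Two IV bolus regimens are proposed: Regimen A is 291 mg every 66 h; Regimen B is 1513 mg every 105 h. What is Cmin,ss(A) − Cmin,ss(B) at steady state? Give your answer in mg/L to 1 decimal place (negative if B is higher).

-0.5 mg/L

Regimen A: f = (1/2)^(66/29) ≈ 0.2065; Cmin,ss = (291/124)·f/(1−f) ≈ 0.611 mg/L.
Regimen B: f = (1/2)^(105/29) ≈ 0.0813; Cmin,ss = (1513/124)·f/(1−f) ≈ 1.080 mg/L.
Difference ≈ 0.611 − 1.080 ≈ -0.469 mg/L.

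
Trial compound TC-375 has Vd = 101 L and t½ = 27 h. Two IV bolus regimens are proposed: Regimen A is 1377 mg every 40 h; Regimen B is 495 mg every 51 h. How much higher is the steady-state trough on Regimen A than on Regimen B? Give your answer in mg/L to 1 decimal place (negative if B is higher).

Regimen A: f = (1/2)^(40/27) ≈ 0.3581; Cmin,ss = (1377/101)·f/(1−f) ≈ 7.606 mg/L.
Regimen B: f = (1/2)^(51/27) ≈ 0.2700; Cmin,ss = (495/101)·f/(1−f) ≈ 1.813 mg/L.
Difference ≈ 7.606 − 1.813 ≈ 5.793 mg/L.

5.8 mg/L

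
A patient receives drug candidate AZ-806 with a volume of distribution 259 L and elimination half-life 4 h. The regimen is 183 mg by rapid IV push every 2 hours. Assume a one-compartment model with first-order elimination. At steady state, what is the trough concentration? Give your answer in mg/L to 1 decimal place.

τ/t½ = 2/4 ≈ 0.5, so fraction remaining f = (1/2)^(2/4) ≈ 0.7071.
Accumulation ratio R = 1/(1 − f) ≈ 1/0.2929 ≈ 3.4141.
Single-dose peak C₀ = D/Vd = 183/259 ≈ 0.707 mg/L.
Cmax,ss = C₀/(1 − f) ≈ 0.707/0.2929 ≈ 2.414 mg/L.
Steady-state trough Cmin,ss = Cmax,ss·f ≈ 2.414 × 0.7071 ≈ 1.707 mg/L.

1.7 mg/L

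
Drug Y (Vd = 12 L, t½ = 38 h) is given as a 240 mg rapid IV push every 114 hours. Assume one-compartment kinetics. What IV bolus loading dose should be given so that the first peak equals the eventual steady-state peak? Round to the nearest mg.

f = (1/2)^(114/38) ≈ 0.125000; accumulation ratio R = 1/(1−f) ≈ 1.14286.
Loading dose to hit Cmax,ss on first dose: D_load = D_maint·R ≈ 240 × 1.14286 ≈ 274.29 mg.

274 mg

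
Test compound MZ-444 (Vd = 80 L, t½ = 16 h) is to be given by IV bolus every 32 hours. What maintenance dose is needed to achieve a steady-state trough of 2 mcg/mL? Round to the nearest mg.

480 mg

τ/t½ = 32/16 ≈ 2, so f = (1/2)^(32/16) ≈ 0.250000.
Cmin,ss = (D/Vd)·f/(1−f), so D = Cmin,ss·Vd·(1−f)/f.
D = 2 × 80 × (1−f)/f ≈ 2 × 80 × 3.00000 ≈ 480.00 mg.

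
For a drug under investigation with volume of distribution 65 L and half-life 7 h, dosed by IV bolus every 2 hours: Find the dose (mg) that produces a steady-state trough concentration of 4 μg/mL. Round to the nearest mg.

57 mg

τ/t½ = 2/7 ≈ 0.28571, so f = (1/2)^(2/7) ≈ 0.820335.
Cmin,ss = (D/Vd)·f/(1−f), so D = Cmin,ss·Vd·(1−f)/f.
D = 4 × 65 × (1−f)/f ≈ 4 × 65 × 0.21901 ≈ 56.94 mg.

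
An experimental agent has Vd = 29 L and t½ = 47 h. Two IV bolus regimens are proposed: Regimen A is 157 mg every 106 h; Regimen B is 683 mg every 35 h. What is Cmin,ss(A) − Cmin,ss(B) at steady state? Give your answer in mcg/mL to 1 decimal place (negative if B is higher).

Regimen A: f = (1/2)^(106/47) ≈ 0.2095; Cmin,ss = (157/29)·f/(1−f) ≈ 1.435 mcg/mL.
Regimen B: f = (1/2)^(35/47) ≈ 0.5968; Cmin,ss = (683/29)·f/(1−f) ≈ 34.860 mcg/mL.
Difference ≈ 1.435 − 34.860 ≈ -33.425 mcg/mL.

-33.4 mcg/mL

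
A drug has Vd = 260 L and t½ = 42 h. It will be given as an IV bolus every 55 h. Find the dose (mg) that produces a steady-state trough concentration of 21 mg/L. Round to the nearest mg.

τ/t½ = 55/42 ≈ 1.3095, so f = (1/2)^(55/42) ≈ 0.403454.
Cmin,ss = (D/Vd)·f/(1−f), so D = Cmin,ss·Vd·(1−f)/f.
D = 21 × 260 × (1−f)/f ≈ 21 × 260 × 1.47860 ≈ 8073.16 mg.

8073 mg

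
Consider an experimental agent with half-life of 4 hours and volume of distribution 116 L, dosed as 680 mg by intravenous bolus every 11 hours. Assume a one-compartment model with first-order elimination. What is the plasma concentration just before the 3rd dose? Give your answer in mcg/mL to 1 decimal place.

1.0 mcg/mL

f = (1/2)^(τ/t½) = (1/2)^(11/4) ≈ 0.1487.
C₀ = D/Vd = 680/116 ≈ 5.862 mcg/mL.
Before the 3rd dose, 2 doses have been given. Superposition: Cmin = C₀·(f + f²).
≈ 5.862 × (0.1487 + 0.0221) ≈ 5.862 × 0.1708 ≈ 1.001 mcg/mL.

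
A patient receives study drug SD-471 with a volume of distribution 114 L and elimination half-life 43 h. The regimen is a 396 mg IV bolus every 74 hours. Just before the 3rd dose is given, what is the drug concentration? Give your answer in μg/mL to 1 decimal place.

f = (1/2)^(τ/t½) = (1/2)^(74/43) ≈ 0.3034.
C₀ = D/Vd = 396/114 ≈ 3.474 μg/mL.
Before the 3rd dose, 2 doses have been given. Superposition: Cmin = C₀·(f + f²).
≈ 3.474 × (0.3034 + 0.0921) ≈ 3.474 × 0.3955 ≈ 1.374 μg/mL.

1.4 μg/mL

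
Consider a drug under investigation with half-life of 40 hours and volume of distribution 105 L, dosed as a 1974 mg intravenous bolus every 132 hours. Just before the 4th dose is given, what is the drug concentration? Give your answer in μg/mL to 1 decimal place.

2.1 μg/mL

f = (1/2)^(τ/t½) = (1/2)^(132/40) ≈ 0.1015.
C₀ = D/Vd = 1974/105 ≈ 18.800 μg/mL.
Before the 4th dose, 3 doses have been given. Superposition: Cmin = C₀·(f + f² + … + f^3).
≈ 18.800 × (0.1015 + 0.0103 + 0.0010) ≈ 18.800 × 0.1128 ≈ 2.121 μg/mL.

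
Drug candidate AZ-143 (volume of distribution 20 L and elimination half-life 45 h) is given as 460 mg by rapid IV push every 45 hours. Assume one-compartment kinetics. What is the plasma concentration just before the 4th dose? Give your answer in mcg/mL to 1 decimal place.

20.1 mcg/mL

f = (1/2)^(τ/t½) = (1/2)^(45/45) ≈ 0.5000.
C₀ = D/Vd = 460/20 ≈ 23.000 mcg/mL.
Before the 4th dose, 3 doses have been given. Superposition: Cmin = C₀·(f + f² + … + f^3).
≈ 23.000 × (0.5000 + 0.2500 + 0.1250) ≈ 23.000 × 0.8750 ≈ 20.125 mcg/mL.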